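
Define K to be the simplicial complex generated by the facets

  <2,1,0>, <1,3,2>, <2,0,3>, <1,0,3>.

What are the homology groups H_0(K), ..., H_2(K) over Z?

Order the vertices as 0 < 1 < 2 < 3. Listing each simplex with vertices in this order, K has dimension 2 with simplices:

  0-simplices (4): [0], [1], [2], [3]
  1-simplices (6): [0,1], [0,2], [0,3], [1,2], [1,3], [2,3]
  2-simplices (4): [0,1,2], [0,1,3], [0,2,3], [1,2,3]

Hence C_0 ≅ Z^4, C_1 ≅ Z^6, C_2 ≅ Z^4.

The boundary map ∂_1: C_1 → C_0 is given by ∂[p,q] = [q] − [p].
The resulting 4×6 matrix has rank 3, and its Smith normal form has invariant factors (1,1,1).

The boundary map ∂_2: C_2 → C_1 maps a triangle to the signed sum of its edges. For instance
  ∂[0,1,2] = [1,2] − [0,2] + [0,1],
  ∂[0,2,3] = [2,3] − [0,3] + [0,2].
This gives a 6×4 integer matrix of rank 3; reducing to Smith normal form yields diagonal entries (1,1,1).

Computing H_k = (kernel of ∂_k) / (image of ∂_{k+1}):

  H_0: rank C_0 − rank ∂_1 = 4 − 3 = 1, and the invariant factors of ∂_1 are all 1, so H_0 ≅ Z.
  H_1: rank ker ∂_1 − rank ∂_2 = (6 − 3) − 3 = 0, and the invariant factors of ∂_2 are all 1, so H_1 ≅ 0.
  H_2: rank ker ∂_2 − rank ∂_3 = (4 − 3) − 0 = 1, and there is no ∂_3, so H_2 ≅ Z.

H_0 ≅ Z,  H_1 = 0,  H_2 ≅ Z.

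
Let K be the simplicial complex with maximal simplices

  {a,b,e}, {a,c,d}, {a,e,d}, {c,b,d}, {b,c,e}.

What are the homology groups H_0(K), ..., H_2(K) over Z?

We work with the vertex ordering a < b < c < d < e. The simplices of K, each written with vertices in increasing order, are:

  0-simplices (5): a, b, c, d, e
  1-simplices (10): ab, ac, ad, ae, bc, bd, be, cd, ce, de
  2-simplices (5): abe, acd, ade, bcd, bce

Hence C_0 ≅ Z^5, C_1 ≅ Z^10, C_2 ≅ Z^5.

Boundary ∂_1: C_1 → C_0 is given by ∂[p,q] = [q] − [p].
This gives a 5×10 integer matrix of rank 4; reducing to Smith normal form yields diagonal entries (1,1,1,1).

Boundary ∂_2: C_2 → C_1 acts by ∂[p,q,r] = [q,r] − [p,r] + [p,q]. For instance
  ∂abe = be − ae + ab,
  ∂bce = ce − be + bc.
The 10×5 boundary matrix has rank 5 and Smith normal form diag(1,1,1,1,1).

From H_k ≅ ker(∂_k) / im(∂_{k+1}) we obtain:

  H_0: rank C_0 − rank ∂_1 = 5 − 4 = 1, and the invariant factors of ∂_1 are all 1, so H_0 ≅ Z.
  H_1: rank ker ∂_1 − rank ∂_2 = (10 − 4) − 5 = 1, and the invariant factors of ∂_2 are all 1, so H_1 ≅ Z.
  H_2: rank ker ∂_2 − rank ∂_3 = (5 − 5) − 0 = 0, and there is no ∂_3, so H_2 ≅ 0.

H_0 ≅ Z,  H_1 ≅ Z,  H_2 = 0.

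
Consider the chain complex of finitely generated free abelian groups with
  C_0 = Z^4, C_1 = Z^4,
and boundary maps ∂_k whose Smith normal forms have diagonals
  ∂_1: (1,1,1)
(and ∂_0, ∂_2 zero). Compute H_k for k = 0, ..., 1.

H_0: b_0 = 4 − 0 − 3 = 1; torsion from ∂_1 factors > 1: none. So H_0 = Z.
H_1: b_1 = 4 − 3 − 0 = 1; torsion from ∂_2 factors > 1: none. So H_1 = Z.

H_0 = Z,  H_1 = Z.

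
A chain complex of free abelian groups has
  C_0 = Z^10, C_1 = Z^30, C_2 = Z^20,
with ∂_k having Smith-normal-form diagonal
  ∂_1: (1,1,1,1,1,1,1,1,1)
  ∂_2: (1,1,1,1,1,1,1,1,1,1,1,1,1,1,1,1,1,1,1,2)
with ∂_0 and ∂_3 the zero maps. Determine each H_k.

H_0 ≅ Z,  H_1 ≅ Z ⊕ Z/2Z,  H_2 = 0.

H_0: b_0 = 10 − 0 − 9 = 1; torsion from ∂_1 factors > 1: none. So H_0 ≅ Z.
H_1: b_1 = 30 − 9 − 20 = 1; torsion from ∂_2 factors > 1: [2]. So H_1 ≅ Z ⊕ Z/2Z.
H_2: b_2 = 20 − 20 − 0 = 0; torsion from ∂_3 factors > 1: none. So H_2 ≅ 0.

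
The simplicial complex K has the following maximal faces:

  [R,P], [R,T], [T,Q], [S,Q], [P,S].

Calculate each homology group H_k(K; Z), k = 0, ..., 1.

H_0 ≅ Z,  H_1 ≅ Z.

Fix the vertex order P < Q < R < S < T and write every simplex with vertices in increasing order. Then dim K = 1 and the simplices of K are:

  0-simplices (5): P, Q, R, S, T
  1-simplices (5): PR, PS, QS, QT, RT

Hence C_0 ≅ Z^5, C_1 ≅ Z^5.

The boundary map ∂_1: C_1 → C_0 sends each edge [p,q] (with p < q) to q − p. For instance
  ∂PS = S − P.
The resulting 5×5 matrix has rank 4, and its Smith normal form has invariant factors (1,1,1,1).

From H_k ≅ ker(∂_k) / im(∂_{k+1}) we obtain:

  H_0: rank C_0 − rank ∂_1 = 5 − 4 = 1, and the invariant factors of ∂_1 are all 1, so H_0 ≅ Z.
  H_1: rank ker ∂_1 − rank ∂_2 = (5 − 4) − 0 = 1, and there is no ∂_2, so H_1 ≅ Z.

As a check, the Euler characteristic is 5 − 5 = 0, which agrees with 1 − 1 = 0.
(K is a triangulation of the circle S^1.)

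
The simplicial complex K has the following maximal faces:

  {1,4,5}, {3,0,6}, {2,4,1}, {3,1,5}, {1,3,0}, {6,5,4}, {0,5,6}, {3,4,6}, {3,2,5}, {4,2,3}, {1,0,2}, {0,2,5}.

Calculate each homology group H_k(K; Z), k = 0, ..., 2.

H_0 = Z,  H_1 = Z/2,  H_2 = 0.

Fix the vertex order 0 < 1 < 2 < 3 < 4 < 5 < 6 and write every simplex with vertices in increasing order. Then dim K = 2 and the simplices of K are:

  0-simplices (7): [0], [1], [2], [3], [4], [5], [6]
  1-simplices (18): [0,1], [0,2], [0,3], [0,5], [0,6], [1,2], [1,3], [1,4], [1,5], [2,3], [2,4], [2,5], [3,4], [3,5], [3,6], [4,5], [4,6], [5,6]
  2-simplices (12): [0,1,2], [0,1,3], [0,2,5], [0,3,6], [0,5,6], [1,2,4], [1,3,5], [1,4,5], [2,3,4], [2,3,5], [3,4,6], [4,5,6]

giving chain groups C_0 ≅ Z^7, C_1 ≅ Z^18, C_2 ≅ Z^12.

The boundary map ∂_1: C_1 → C_0 sends each edge [p,q] (with p < q) to q − p.
The 7×18 boundary matrix has rank 6 and Smith normal form diag(1,1,1,1,1,1).

The boundary map ∂_2: C_2 → C_1 maps a triangle to the signed sum of its edges. For instance
  ∂[3,4,6] = [4,6] − [3,6] + [3,4],
  ∂[0,1,2] = [1,2] − [0,2] + [0,1].
As a 18×12 matrix over Z this has rank 12, with invariant factors (1,1,1,1,1,1,1,1,1,1,1,2).

Now H_k = ker ∂_k / im ∂_{k+1}, so:

  H_0: rank C_0 − rank ∂_1 = 7 − 6 = 1, and the invariant factors of ∂_1 are all 1, so H_0 = Z.
  H_1: rank ker ∂_1 − rank ∂_2 = (18 − 6) − 12 = 0, and ∂_2 has invariant factor 2 > 1, so H_1 = Z/2.
  H_2: rank ker ∂_2 − rank ∂_3 = (12 − 12) − 0 = 0, and there is no ∂_3, so H_2 = 0.

As a check, the Euler characteristic is 7 − 18 + 12 = 1, which agrees with 1 − 0 + 0 = 1.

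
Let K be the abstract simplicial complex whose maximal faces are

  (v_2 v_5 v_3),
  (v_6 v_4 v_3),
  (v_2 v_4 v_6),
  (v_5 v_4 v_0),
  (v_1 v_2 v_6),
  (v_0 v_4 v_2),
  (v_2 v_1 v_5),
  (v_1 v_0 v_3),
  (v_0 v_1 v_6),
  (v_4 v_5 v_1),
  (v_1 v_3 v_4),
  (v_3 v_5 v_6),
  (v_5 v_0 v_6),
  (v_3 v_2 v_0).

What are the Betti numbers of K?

Order the vertices as v_0 < v_1 < v_2 < v_3 < v_4 < v_5 < v_6. Listing each simplex with vertices in this order, K has dimension 2 with simplices:

  0-simplices (7): [v_0], [v_1], [v_2], [v_3], [v_4], [v_5], [v_6]
  1-simplices (21): (21 of them)
  2-simplices (14): (14 of them)

Hence C_0 ≅ Z^7, C_1 ≅ Z^21, C_2 ≅ Z^14.

The boundary map ∂_1: C_1 → C_0 maps an edge to its endpoints' difference, ∂[p,q] = q − p. For instance
  ∂[v_0,v_4] = [v_4] − [v_0].
The 7×21 boundary matrix has rank 6 and Smith normal form diag(1,1,1,1,1,1).

Boundary ∂_2: C_2 → C_1 maps a triangle to the signed sum of its edges. For instance
  ∂[v_1,v_2,v_5] = [v_2,v_5] − [v_1,v_5] + [v_1,v_2],
  ∂[v_1,v_3,v_4] = [v_3,v_4] − [v_1,v_4] + [v_1,v_3].
The 21×14 boundary matrix has rank 13 and Smith normal form diag(1,1,1,1,1,1,1,1,1,1,1,1,1).

From H_k ≅ ker(∂_k) / im(∂_{k+1}) we obtain:

  H_0: rank C_0 − rank ∂_1 = 7 − 6 = 1, and the invariant factors of ∂_1 are all 1, so H_0 = Z.
  H_1: rank ker ∂_1 − rank ∂_2 = (21 − 6) − 13 = 2, and the invariant factors of ∂_2 are all 1, so H_1 = Z^2.
  H_2: rank ker ∂_2 − rank ∂_3 = (14 − 13) − 0 = 1, and there is no ∂_3, so H_2 = Z.

(K is a triangulation of the torus T^2.)

Hence the Betti numbers are b_0 = 1, b_1 = 2, b_2 = 1.

b_0 = 1, b_1 = 2, b_2 = 1.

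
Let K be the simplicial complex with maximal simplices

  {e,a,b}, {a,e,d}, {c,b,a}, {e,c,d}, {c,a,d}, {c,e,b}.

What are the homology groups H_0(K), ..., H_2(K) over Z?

Fix the vertex order a < b < c < d < e and write every simplex with vertices in increasing order. Then dim K = 2 and the simplices of K are:

  0-simplices (5): a, b, c, d, e
  1-simplices (9): ab, ac, ad, ae, bc, be, cd, ce, de
  2-simplices (6): abc, abe, acd, ade, bce, cde

so the chain groups are C_0 ≅ Z^5, C_1 ≅ Z^9, C_2 ≅ Z^6.

The boundary map ∂_1: C_1 → C_0 sends each edge [p,q] (with p < q) to q − p. For instance
  ∂bc = c − b.
The 5×9 boundary matrix has rank 4 and Smith normal form diag(1,1,1,1).

∂_2: C_2 → C_1 maps a triangle to the signed sum of its edges. For instance
  ∂bce = ce − be + bc,
  ∂acd = cd − ad + ac.
The resulting 9×6 matrix has rank 5, and its Smith normal form has invariant factors (1,1,1,1,1).

From H_k ≅ ker(∂_k) / im(∂_{k+1}) we obtain:

  H_0: rank C_0 − rank ∂_1 = 5 − 4 = 1, and the invariant factors of ∂_1 are all 1, so H_0 ≅ Z.
  H_1: rank ker ∂_1 − rank ∂_2 = (9 − 4) − 5 = 0, and the invariant factors of ∂_2 are all 1, so H_1 ≅ 0.
  H_2: rank ker ∂_2 − rank ∂_3 = (6 − 5) − 0 = 1, and there is no ∂_3, so H_2 ≅ Z.

H_0 ≅ Z,  H_1 = 0,  H_2 ≅ Z.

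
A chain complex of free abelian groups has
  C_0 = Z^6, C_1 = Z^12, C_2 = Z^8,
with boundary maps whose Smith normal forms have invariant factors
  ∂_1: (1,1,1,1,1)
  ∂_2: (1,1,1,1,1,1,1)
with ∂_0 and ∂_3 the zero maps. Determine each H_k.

H_0: b_0 = 6 − 0 − 5 = 1; torsion from ∂_1 factors > 1: none. So H_0 = Z.
H_1: b_1 = 12 − 5 − 7 = 0; torsion from ∂_2 factors > 1: none. So H_1 = 0.
H_2: b_2 = 8 − 7 − 0 = 1; torsion from ∂_3 factors > 1: none. So H_2 = Z.

H_0 = Z,  H_1 = 0,  H_2 = Z.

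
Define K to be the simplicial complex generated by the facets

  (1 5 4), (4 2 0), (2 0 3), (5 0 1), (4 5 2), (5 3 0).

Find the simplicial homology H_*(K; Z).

K has 6 vertices, 12 edges, 6 triangles.
rank ∂_0 = 0, rank ∂_1 = 5 ⇒ b_0 = 6 − 0 − 5 = 1; all invariant factors of ∂_1 are 1 so no torsion. So H_0 ≅ Z.
rank ∂_1 = 5, rank ∂_2 = 6 ⇒ b_1 = 12 − 5 − 6 = 1; all invariant factors of ∂_2 are 1 so no torsion. So H_1 ≅ Z.
rank ∂_2 = 6, rank ∂_3 = 0 ⇒ b_2 = 6 − 6 − 0 = 0. So H_2 ≅ 0.

H_0 ≅ Z,  H_1 ≅ Z,  H_2 = 0.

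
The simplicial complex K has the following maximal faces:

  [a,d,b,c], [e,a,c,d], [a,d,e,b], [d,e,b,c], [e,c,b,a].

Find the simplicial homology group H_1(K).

We work with the vertex ordering a < b < c < d < e. The simplices of K, each written with vertices in increasing order, are:

  0-simplices (5): a, b, c, d, e
  1-simplices (10): ab, ac, ad, ae, bc, bd, be, cd, ce, de
  2-simplices (10): abc, abd, abe, acd, ace, ade, bcd, bce, bde, cde
  3-simplices (5): abcd, abce, abde, acde, bcde

Hence C_0 ≅ Z^5, C_1 ≅ Z^10, C_2 ≅ Z^10, C_3 ≅ Z^5.

∂_1: C_1 → C_0 is given by ∂[p,q] = [q] − [p]. For instance
  ∂ad = d − a.
The 5×10 boundary matrix has rank 4 and Smith normal form diag(1,1,1,1).

∂_2: C_2 → C_1 maps a triangle to the signed sum of its edges. For instance
  ∂abe = be − ae + ab,
  ∂abc = bc − ac + ab.
The resulting 10×10 matrix has rank 6, and its Smith normal form has invariant factors (1,1,1,1,1,1).

Boundary ∂_3: C_3 → C_2 sends each 3-simplex σ to the alternating sum Σ_i (−1)^i (σ with its i-th vertex removed). For instance
  ∂abcd = bcd − acd + abd − abc,
  ∂abce = bce − ace + abe − abc.
The resulting 10×5 matrix has rank 4, and its Smith normal form has invariant factors (1,1,1,1).

Reading off H_k = ker ∂_k / im ∂_{k+1}:

  H_1: rank ker ∂_1 − rank ∂_2 = (10 − 4) − 6 = 0, and the invariant factors of ∂_2 are all 1, so H_1 = 0.

H_1 = 0.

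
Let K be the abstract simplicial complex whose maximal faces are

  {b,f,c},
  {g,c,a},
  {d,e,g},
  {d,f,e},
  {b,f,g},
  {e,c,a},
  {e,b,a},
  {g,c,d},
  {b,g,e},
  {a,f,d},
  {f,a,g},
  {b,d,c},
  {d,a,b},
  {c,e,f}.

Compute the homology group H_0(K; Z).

H_0 = Z.

We work with the vertex ordering a < b < c < d < e < f < g. The simplices of K, each written with vertices in increasing order, are:

  0-simplices (7): a, b, c, d, e, f, g
  1-simplices (21): ab, ac, ad, ae, af, ag, bc, bd, be, bf, bg, cd, ce, cf, cg, de, df, dg, ef, eg, fg
  2-simplices (14): abd, abe, ace, acg, adf, afg, bcd, bcf, beg, bfg, cdg, cef, def, deg

so the chain groups are C_0 ≅ Z^7, C_1 ≅ Z^21, C_2 ≅ Z^14.

∂_1: C_1 → C_0 sends each edge [p,q] (with p < q) to q − p. For instance
  ∂cd = d − c.
As a 7×21 matrix over Z this has rank 6, with invariant factors (1,1,1,1,1,1).

Boundary ∂_2: C_2 → C_1 acts by ∂[p,q,r] = [q,r] − [p,r] + [p,q]. For instance
  ∂cdg = dg − cg + cd,
  ∂beg = eg − bg + be.
As a 21×14 matrix over Z this has rank 13, with invariant factors (1,1,1,1,1,1,1,1,1,1,1,1,1).

From H_k ≅ ker(∂_k) / im(∂_{k+1}) we obtain:

  H_0: rank C_0 − rank ∂_1 = 7 − 6 = 1, and the invariant factors of ∂_1 are all 1, so H_0 = Z.

(K is a triangulation of the torus T^2.)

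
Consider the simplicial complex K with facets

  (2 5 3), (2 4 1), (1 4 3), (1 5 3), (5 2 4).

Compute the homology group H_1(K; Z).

We work with the vertex ordering 1 < 2 < 3 < 4 < 5. The simplices of K, each written with vertices in increasing order, are:

  0-simplices (5): [1], [2], [3], [4], [5]
  1-simplices (10): [1,2], [1,3], [1,4], [1,5], [2,3], [2,4], [2,5], [3,4], [3,5], [4,5]
  2-simplices (5): [1,2,4], [1,3,4], [1,3,5], [2,3,5], [2,4,5]

Hence C_0 ≅ Z^5, C_1 ≅ Z^10, C_2 ≅ Z^5.

Boundary ∂_1: C_1 → C_0 sends each edge [p,q] (with p < q) to q − p. For instance
  ∂[1,3] = [3] − [1].
This gives a 5×10 integer matrix of rank 4; reducing to Smith normal form yields diagonal entries (1,1,1,1).

The boundary map ∂_2: C_2 → C_1 acts by ∂[p,q,r] = [q,r] − [p,r] + [p,q]. For instance
  ∂[1,3,4] = [3,4] − [1,4] + [1,3],
  ∂[2,4,5] = [4,5] − [2,5] + [2,4].
The 10×5 boundary matrix has rank 5 and Smith normal form diag(1,1,1,1,1).

Reading off H_k = ker ∂_k / im ∂_{k+1}:

  H_1: rank ker ∂_1 − rank ∂_2 = (10 − 4) − 5 = 1, and the invariant factors of ∂_2 are all 1, so H_1 ≅ Z.

H_1 ≅ Z.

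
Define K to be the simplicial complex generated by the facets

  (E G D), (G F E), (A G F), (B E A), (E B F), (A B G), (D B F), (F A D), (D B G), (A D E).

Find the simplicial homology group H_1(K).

Order the vertices as A < B < D < E < F < G. Listing each simplex with vertices in this order, K has dimension 2 with simplices:

  0-simplices (6): A, B, D, E, F, G
  1-simplices (15): AB, AD, AE, AF, AG, BD, BE, BF, BG, DE, DF, DG, EF, EG, FG
  2-simplices (10): ABE, ABG, ADE, ADF, AFG, BDF, BDG, BEF, DEG, EFG

giving chain groups C_0 ≅ Z^6, C_1 ≅ Z^15, C_2 ≅ Z^10.

The boundary map ∂_1: C_1 → C_0 sends each edge [p,q] (with p < q) to q − p. For instance
  ∂AG = G − A.
This gives a 6×15 integer matrix of rank 5; reducing to Smith normal form yields diagonal entries (1,1,1,1,1).

∂_2: C_2 → C_1 acts by ∂[p,q,r] = [q,r] − [p,r] + [p,q]. For instance
  ∂BDG = DG − BG + BD,
  ∂BDF = DF − BF + BD.
The resulting 15×10 matrix has rank 10, and its Smith normal form has invariant factors (1,1,1,1,1,1,1,1,1,2).

Now H_k = ker ∂_k / im ∂_{k+1}, so:

  H_1: rank ker ∂_1 − rank ∂_2 = (15 − 5) − 10 = 0, and ∂_2 has invariant factor 2 > 1, so H_1 = Z/2.

H_1 ≅ Z/2.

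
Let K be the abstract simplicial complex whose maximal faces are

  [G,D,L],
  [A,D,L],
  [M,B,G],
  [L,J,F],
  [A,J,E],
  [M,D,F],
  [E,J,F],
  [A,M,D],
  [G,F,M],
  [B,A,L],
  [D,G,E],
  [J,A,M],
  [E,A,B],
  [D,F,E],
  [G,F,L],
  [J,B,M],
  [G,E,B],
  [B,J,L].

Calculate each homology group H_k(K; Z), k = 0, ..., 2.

Order the vertices as A < B < D < E < F < G < J < L < M. Listing each simplex with vertices in this order, K has dimension 2 with simplices:

  0-simplices (9): A, B, D, E, F, G, J, L, M
  1-simplices (27): AB, AD, AE, AJ, AL, AM, BE, BG, BJ, BL, BM, DE, DF, DG, DL, DM, EF, EG, EJ, FG, FJ, FL, FM, GL, GM, JL, JM
  2-simplices (18): ABE, ABL, ADL, ADM, AEJ, AJM, BEG, BGM, BJL, BJM, DEF, DEG, DFM, DGL, EFJ, FGL, FGM, FJL

giving chain groups C_0 ≅ Z^9, C_1 ≅ Z^27, C_2 ≅ Z^18.

∂_1: C_1 → C_0 maps an edge to its endpoints' difference, ∂[p,q] = q − p. For instance
  ∂AB = B − A.
The resulting 9×27 matrix has rank 8, and its Smith normal form has invariant factors (1,1,1,1,1,1,1,1).

The boundary map ∂_2: C_2 → C_1 sends each 2-simplex [p,q,r] to [q,r] − [p,r] + [p,q]. For instance
  ∂FGL = GL − FL + FG,
  ∂ADM = DM − AM + AD.
This gives a 27×18 integer matrix of rank 18; reducing to Smith normal form yields diagonal entries (1,1,1,1,1,1,1,1,1,1,1,1,1,1,1,1,1,2).

Computing H_k = (kernel of ∂_k) / (image of ∂_{k+1}):

  H_0: rank C_0 − rank ∂_1 = 9 − 8 = 1, and the invariant factors of ∂_1 are all 1, so H_0 = Z.
  H_1: rank ker ∂_1 − rank ∂_2 = (27 − 8) − 18 = 1, and ∂_2 has invariant factor 2 > 1, so H_1 = Z ⊕ Z/2Z.
  H_2: rank ker ∂_2 − rank ∂_3 = (18 − 18) − 0 = 0, and there is no ∂_3, so H_2 = 0.

H_0 = Z,  H_1 = Z ⊕ Z/2Z,  H_2 = 0.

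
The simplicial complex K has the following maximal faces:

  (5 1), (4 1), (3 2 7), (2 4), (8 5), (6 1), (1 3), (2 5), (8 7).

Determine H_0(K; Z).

Take the total order 1 < 2 < 3 < 4 < 5 < 6 < 7 < 8 on the vertex set. Then K (dimension 2) consists of the simplices:

  0-simplices (8): [1], [2], [3], [4], [5], [6], [7], [8]
  1-simplices (11): [1,3], [1,4], [1,5], [1,6], [2,3], [2,4], [2,5], [2,7], [3,7], [5,8], [7,8]
  2-simplices (1): [2,3,7]

giving chain groups C_0 ≅ Z^8, C_1 ≅ Z^11, C_2 ≅ Z^1.

∂_1: C_1 → C_0 maps an edge to its endpoints' difference, ∂[p,q] = q − p. For instance
  ∂[1,3] = [3] − [1].
The 8×11 boundary matrix has rank 7 and Smith normal form diag(1,1,1,1,1,1,1).

∂_2: C_2 → C_1 acts by ∂[p,q,r] = [q,r] − [p,r] + [p,q]. For instance
  ∂[2,3,7] = [3,7] − [2,7] + [2,3].
This gives a 11×1 integer matrix of rank 1; reducing to Smith normal form yields diagonal entries (1).

From H_k ≅ ker(∂_k) / im(∂_{k+1}) we obtain:

  H_0: rank C_0 − rank ∂_1 = 8 − 7 = 1, and the invariant factors of ∂_1 are all 1, so H_0 ≅ Z.

H_0 ≅ Z.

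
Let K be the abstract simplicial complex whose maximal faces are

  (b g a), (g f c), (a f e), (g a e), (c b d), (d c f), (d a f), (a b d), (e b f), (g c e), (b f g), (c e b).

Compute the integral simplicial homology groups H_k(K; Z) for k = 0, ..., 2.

H_0 ≅ Z,  H_1 ≅ Z_2,  H_2 = 0.

Fix the vertex order a < b < c < d < e < f < g and write every simplex with vertices in increasing order. Then dim K = 2 and the simplices of K are:

  0-simplices (7): a, b, c, d, e, f, g
  1-simplices (18): ab, ad, ae, af, ag, bc, bd, be, bf, bg, cd, ce, cf, cg, df, ef, eg, fg
  2-simplices (12): abd, abg, adf, aef, aeg, bcd, bce, bef, bfg, cdf, ceg, cfg

Hence C_0 ≅ Z^7, C_1 ≅ Z^18, C_2 ≅ Z^12.

The boundary map ∂_1: C_1 → C_0 maps an edge to its endpoints' difference, ∂[p,q] = q − p. For instance
  ∂df = f − d.
The 7×18 boundary matrix has rank 6 and Smith normal form diag(1,1,1,1,1,1).

The boundary map ∂_2: C_2 → C_1 maps a triangle to the signed sum of its edges. For instance
  ∂bef = ef − bf + be,
  ∂abg = bg − ag + ab.
The 18×12 boundary matrix has rank 12 and Smith normal form diag(1,1,1,1,1,1,1,1,1,1,1,2).

Computing H_k = (kernel of ∂_k) / (image of ∂_{k+1}):

  H_0: rank C_0 − rank ∂_1 = 7 − 6 = 1, and the invariant factors of ∂_1 are all 1, so H_0 ≅ Z.
  H_1: rank ker ∂_1 − rank ∂_2 = (18 − 6) − 12 = 0, and ∂_2 has invariant factor 2 > 1, so H_1 ≅ Z_2.
  H_2: rank ker ∂_2 − rank ∂_3 = (12 − 12) − 0 = 0, and there is no ∂_3, so H_2 ≅ 0.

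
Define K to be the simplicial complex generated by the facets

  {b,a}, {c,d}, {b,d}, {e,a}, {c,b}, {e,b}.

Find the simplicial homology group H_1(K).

We work with the vertex ordering a < b < c < d < e. The simplices of K, each written with vertices in increasing order, are:

  0-simplices (5): a, b, c, d, e
  1-simplices (6): ab, ae, bc, bd, be, cd

giving chain groups C_0 ≅ Z^5, C_1 ≅ Z^6.

∂_1: C_1 → C_0 is given by ∂[p,q] = [q] − [p].
As a 5×6 matrix over Z this has rank 4, with invariant factors (1,1,1,1).

Now H_k = ker ∂_k / im ∂_{k+1}, so:

  H_1: rank ker ∂_1 − rank ∂_2 = (6 − 4) − 0 = 2, and there is no ∂_2, so H_1 = Z^2.

H_1 = Z^2.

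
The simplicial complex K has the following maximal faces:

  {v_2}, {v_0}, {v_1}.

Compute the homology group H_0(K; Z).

Fix the vertex order v_0 < v_1 < v_2 and write every simplex with vertices in increasing order. Then dim K = 0 and the simplices of K are:

  0-simplices (3): [v_0], [v_1], [v_2]

giving chain groups C_0 ≅ Z^3.

From H_k ≅ ker(∂_k) / im(∂_{k+1}) we obtain:

  H_0: rank C_0 − rank ∂_1 = 3 − 0 = 3, and there is no ∂_1, so H_0 ≅ Z^3.

(K is a triangulation of a set of 3 points.)

H_0 = Z^3.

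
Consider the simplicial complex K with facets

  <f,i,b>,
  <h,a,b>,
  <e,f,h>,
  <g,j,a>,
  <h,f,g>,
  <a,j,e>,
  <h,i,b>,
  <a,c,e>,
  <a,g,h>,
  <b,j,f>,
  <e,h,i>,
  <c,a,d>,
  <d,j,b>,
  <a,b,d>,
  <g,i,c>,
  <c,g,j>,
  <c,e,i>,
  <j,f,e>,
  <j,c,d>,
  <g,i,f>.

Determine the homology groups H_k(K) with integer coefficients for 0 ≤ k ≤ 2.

H_0 ≅ Z,  H_1 ≅ Z ⊕ Z/2Z,  H_2 = 0.

Fix the vertex order a < b < c < d < e < f < g < h < i < j and write every simplex with vertices in increasing order. Then dim K = 2 and the simplices of K are:

  0-simplices (10): a, b, c, d, e, f, g, h, i, j
  1-simplices (30): ab, ac, ad, ae, ag, ah, aj, bd, bf, bh, bi, bj, cd, ce, cg, ci, cj, dj, ef, eh, ei, ej, fg, fh, fi, fj, gh, gi, gj, hi
  2-simplices (20): abd, abh, acd, ace, aej, agh, agj, bdj, bfi, bfj, bhi, cdj, cei, cgi, cgj, efh, efj, ehi, fgh, fgi

giving chain groups C_0 ≅ Z^10, C_1 ≅ Z^30, C_2 ≅ Z^20.

∂_1: C_1 → C_0 maps an edge to its endpoints' difference, ∂[p,q] = q − p. For instance
  ∂dj = j − d.
The 10×30 boundary matrix has rank 9 and Smith normal form diag(1,1,1,1,1,1,1,1,1).

∂_2: C_2 → C_1 sends each 2-simplex [p,q,r] to [q,r] − [p,r] + [p,q]. For instance
  ∂bfi = fi − bi + bf,
  ∂efj = fj − ej + ef.
This gives a 30×20 integer matrix of rank 20; reducing to Smith normal form yields diagonal entries (1,1,1,1,1,1,1,1,1,1,1,1,1,1,1,1,1,1,1,2).

From H_k ≅ ker(∂_k) / im(∂_{k+1}) we obtain:

  H_0: rank C_0 − rank ∂_1 = 10 − 9 = 1, and the invariant factors of ∂_1 are all 1, so H_0 = Z.
  H_1: rank ker ∂_1 − rank ∂_2 = (30 − 9) − 20 = 1, and ∂_2 has invariant factor 2 > 1, so H_1 = Z ⊕ Z/2Z.
  H_2: rank ker ∂_2 − rank ∂_3 = (20 − 20) − 0 = 0, and there is no ∂_3, so H_2 = 0.

(K is a triangulation of the Klein bottle.)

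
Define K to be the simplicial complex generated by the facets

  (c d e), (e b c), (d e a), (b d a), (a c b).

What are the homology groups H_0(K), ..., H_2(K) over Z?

Take the total order a < b < c < d < e on the vertex set. Then K (dimension 2) consists of the simplices:

  0-simplices (5): a, b, c, d, e
  1-simplices (10): ab, ac, ad, ae, bc, bd, be, cd, ce, de
  2-simplices (5): abc, abd, ade, bce, cde

Hence C_0 ≅ Z^5, C_1 ≅ Z^10, C_2 ≅ Z^5.

∂_1: C_1 → C_0 is given by ∂[p,q] = [q] − [p]. For instance
  ∂bc = c − b.
As a 5×10 matrix over Z this has rank 4, with invariant factors (1,1,1,1).

The boundary map ∂_2: C_2 → C_1 maps a triangle to the signed sum of its edges. For instance
  ∂abc = bc − ac + ab,
  ∂ade = de − ae + ad.
As a 10×5 matrix over Z this has rank 5, with invariant factors (1,1,1,1,1).

Reading off H_k = ker ∂_k / im ∂_{k+1}:

  H_0: rank C_0 − rank ∂_1 = 5 − 4 = 1, and the invariant factors of ∂_1 are all 1, so H_0 ≅ Z.
  H_1: rank ker ∂_1 − rank ∂_2 = (10 − 4) − 5 = 1, and the invariant factors of ∂_2 are all 1, so H_1 ≅ Z.
  H_2: rank ker ∂_2 − rank ∂_3 = (5 − 5) − 0 = 0, and there is no ∂_3, so H_2 ≅ 0.

As a check, the Euler characteristic is 5 − 10 + 5 = 0, which agrees with 1 − 1 + 0 = 0.

H_0 = Z,  H_1 = Z,  H_2 = 0.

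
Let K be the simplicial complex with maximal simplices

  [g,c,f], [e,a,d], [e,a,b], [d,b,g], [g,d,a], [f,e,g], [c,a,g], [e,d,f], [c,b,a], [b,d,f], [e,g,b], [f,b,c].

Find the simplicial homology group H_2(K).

Order the vertices as a < b < c < d < e < f < g. Listing each simplex with vertices in this order, K has dimension 2 with simplices:

  0-simplices (7): a, b, c, d, e, f, g
  1-simplices (18): ab, ac, ad, ae, ag, bc, bd, be, bf, bg, cf, cg, de, df, dg, ef, eg, fg
  2-simplices (12): abc, abe, acg, ade, adg, bcf, bdf, bdg, beg, cfg, def, efg

so the chain groups are C_0 ≅ Z^7, C_1 ≅ Z^18, C_2 ≅ Z^12.

∂_1: C_1 → C_0 sends each edge [p,q] (with p < q) to q − p. For instance
  ∂bg = g − b.
The 7×18 boundary matrix has rank 6 and Smith normal form diag(1,1,1,1,1,1).

∂_2: C_2 → C_1 acts by ∂[p,q,r] = [q,r] − [p,r] + [p,q]. For instance
  ∂abc = bc − ac + ab,
  ∂bdg = dg − bg + bd.
The resulting 18×12 matrix has rank 12, and its Smith normal form has invariant factors (1,1,1,1,1,1,1,1,1,1,1,2).

From H_k ≅ ker(∂_k) / im(∂_{k+1}) we obtain:

  H_2: rank ker ∂_2 − rank ∂_3 = (12 − 12) − 0 = 0, and there is no ∂_3, so H_2 = 0.

H_2 = 0.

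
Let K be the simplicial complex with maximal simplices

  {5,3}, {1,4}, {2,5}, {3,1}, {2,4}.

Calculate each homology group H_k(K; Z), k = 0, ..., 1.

H_0 = Z,  H_1 = Z.

Fix the vertex order 1 < 2 < 3 < 4 < 5 and write every simplex with vertices in increasing order. Then dim K = 1 and the simplices of K are:

  0-simplices (5): [1], [2], [3], [4], [5]
  1-simplices (5): [1,3], [1,4], [2,4], [2,5], [3,5]

Hence C_0 ≅ Z^5, C_1 ≅ Z^5.

Boundary ∂_1: C_1 → C_0 maps an edge to its endpoints' difference, ∂[p,q] = q − p. For instance
  ∂[1,4] = [4] − [1].
The 5×5 boundary matrix has rank 4 and Smith normal form diag(1,1,1,1).

Reading off H_k = ker ∂_k / im ∂_{k+1}:

  H_0: rank C_0 − rank ∂_1 = 5 − 4 = 1, and the invariant factors of ∂_1 are all 1, so H_0 = Z.
  H_1: rank ker ∂_1 − rank ∂_2 = (5 − 4) − 0 = 1, and there is no ∂_2, so H_1 = Z.

As a check, the Euler characteristic is 5 − 5 = 0, which agrees with 1 − 1 = 0.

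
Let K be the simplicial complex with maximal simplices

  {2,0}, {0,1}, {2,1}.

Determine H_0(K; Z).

Fix the vertex order 0 < 1 < 2 and write every simplex with vertices in increasing order. Then dim K = 1 and the simplices of K are:

  0-simplices (3): [0], [1], [2]
  1-simplices (3): [0,1], [0,2], [1,2]

giving chain groups C_0 ≅ Z^3, C_1 ≅ Z^3.

Boundary ∂_1: C_1 → C_0 is given by ∂[p,q] = [q] − [p]. For instance
  ∂[0,2] = [2] − [0].
As a 3×3 matrix over Z this has rank 2, with invariant factors (1,1).

Computing H_k = (kernel of ∂_k) / (image of ∂_{k+1}):

  H_0: rank C_0 − rank ∂_1 = 3 − 2 = 1, and the invariant factors of ∂_1 are all 1, so H_0 ≅ Z.

H_0 ≅ Z.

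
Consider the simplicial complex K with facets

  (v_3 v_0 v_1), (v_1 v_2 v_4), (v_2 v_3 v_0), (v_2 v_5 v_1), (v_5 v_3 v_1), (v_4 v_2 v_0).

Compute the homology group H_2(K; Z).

K has 6 vertices, 12 edges, 6 triangles.
rank ∂_2 = 6, rank ∂_3 = 0 ⇒ b_2 = 6 − 6 − 0 = 0. So H_2 = 0.

H_2 ≅ 0.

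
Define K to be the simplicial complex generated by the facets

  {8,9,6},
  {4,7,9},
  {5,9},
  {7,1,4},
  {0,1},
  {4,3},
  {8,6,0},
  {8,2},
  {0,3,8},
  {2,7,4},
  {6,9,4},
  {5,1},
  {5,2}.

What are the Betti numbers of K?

b_0 = 1, b_1 = 5, b_2 = 0.

K has 10 vertices, 21 edges, 7 triangles.
rank ∂_0 = 0, rank ∂_1 = 9 ⇒ b_0 = 10 − 0 − 9 = 1; all invariant factors of ∂_1 are 1 so no torsion. So H_0 ≅ Z.
rank ∂_1 = 9, rank ∂_2 = 7 ⇒ b_1 = 21 − 9 − 7 = 5; all invariant factors of ∂_2 are 1 so no torsion. So H_1 ≅ Z^5.
rank ∂_2 = 7, rank ∂_3 = 0 ⇒ b_2 = 7 − 7 − 0 = 0. So H_2 ≅ 0.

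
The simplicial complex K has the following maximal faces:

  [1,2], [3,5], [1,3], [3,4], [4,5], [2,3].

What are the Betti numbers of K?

Order the vertices as 1 < 2 < 3 < 4 < 5. Listing each simplex with vertices in this order, K has dimension 1 with simplices:

  0-simplices (5): [1], [2], [3], [4], [5]
  1-simplices (6): [1,2], [1,3], [2,3], [3,4], [3,5], [4,5]

giving chain groups C_0 ≅ Z^5, C_1 ≅ Z^6.

∂_1: C_1 → C_0 maps an edge to its endpoints' difference, ∂[p,q] = q − p.
As a 5×6 matrix over Z this has rank 4, with invariant factors (1,1,1,1).

Computing H_k = (kernel of ∂_k) / (image of ∂_{k+1}):

  H_0: rank C_0 − rank ∂_1 = 5 − 4 = 1, and the invariant factors of ∂_1 are all 1, so H_0 ≅ Z.
  H_1: rank ker ∂_1 − rank ∂_2 = (6 − 4) − 0 = 2, and there is no ∂_2, so H_1 ≅ Z^2.

(K is a triangulation of a wedge of 2 circles.)

Hence the Betti numbers are b_0 = 1, b_1 = 2.

b_0 = 1, b_1 = 2.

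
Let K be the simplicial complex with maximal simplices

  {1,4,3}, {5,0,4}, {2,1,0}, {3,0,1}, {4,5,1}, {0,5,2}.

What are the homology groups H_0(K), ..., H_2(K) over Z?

We work with the vertex ordering 0 < 1 < 2 < 3 < 4 < 5. The simplices of K, each written with vertices in increasing order, are:

  0-simplices (6): [0], [1], [2], [3], [4], [5]
  1-simplices (12): [0,1], [0,2], [0,3], [0,4], [0,5], [1,2], [1,3], [1,4], [1,5], [2,5], [3,4], [4,5]
  2-simplices (6): [0,1,2], [0,1,3], [0,2,5], [0,4,5], [1,3,4], [1,4,5]

so the chain groups are C_0 ≅ Z^6, C_1 ≅ Z^12, C_2 ≅ Z^6.

Boundary ∂_1: C_1 → C_0 maps an edge to its endpoints' difference, ∂[p,q] = q − p.
As a 6×12 matrix over Z this has rank 5, with invariant factors (1,1,1,1,1).

Boundary ∂_2: C_2 → C_1 acts by ∂[p,q,r] = [q,r] − [p,r] + [p,q]. For instance
  ∂[0,4,5] = [4,5] − [0,5] + [0,4],
  ∂[0,1,2] = [1,2] − [0,2] + [0,1].
As a 12×6 matrix over Z this has rank 6, with invariant factors (1,1,1,1,1,1).

Computing H_k = (kernel of ∂_k) / (image of ∂_{k+1}):

  H_0: rank C_0 − rank ∂_1 = 6 − 5 = 1, and the invariant factors of ∂_1 are all 1, so H_0 = Z.
  H_1: rank ker ∂_1 − rank ∂_2 = (12 − 5) − 6 = 1, and the invariant factors of ∂_2 are all 1, so H_1 = Z.
  H_2: rank ker ∂_2 − rank ∂_3 = (6 − 6) − 0 = 0, and there is no ∂_3, so H_2 = 0.

H_0 = Z,  H_1 = Z,  H_2 = 0.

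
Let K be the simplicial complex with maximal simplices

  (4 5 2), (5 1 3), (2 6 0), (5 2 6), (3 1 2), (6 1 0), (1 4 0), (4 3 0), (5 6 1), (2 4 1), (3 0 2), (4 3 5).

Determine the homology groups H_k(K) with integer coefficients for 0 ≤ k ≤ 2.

H_0 ≅ Z,  H_1 ≅ Z/2Z,  H_2 = 0.

K has 7 vertices, 18 edges, 12 triangles.
rank ∂_0 = 0, rank ∂_1 = 6 ⇒ b_0 = 7 − 0 − 6 = 1; all invariant factors of ∂_1 are 1 so no torsion. So H_0 ≅ Z.
rank ∂_1 = 6, rank ∂_2 = 12 ⇒ b_1 = 18 − 6 − 12 = 0; ∂_2 has invariant factor(s) [2] giving torsion. So H_1 ≅ Z/2Z.
rank ∂_2 = 12, rank ∂_3 = 0 ⇒ b_2 = 12 − 12 − 0 = 0. So H_2 ≅ 0.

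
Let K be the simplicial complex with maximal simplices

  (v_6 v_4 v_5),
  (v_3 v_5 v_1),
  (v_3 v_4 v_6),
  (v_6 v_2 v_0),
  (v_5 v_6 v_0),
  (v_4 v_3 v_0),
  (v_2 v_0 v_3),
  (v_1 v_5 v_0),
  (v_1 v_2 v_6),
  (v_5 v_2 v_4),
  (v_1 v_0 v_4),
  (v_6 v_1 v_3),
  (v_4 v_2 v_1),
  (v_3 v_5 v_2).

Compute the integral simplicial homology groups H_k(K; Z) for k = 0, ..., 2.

H_0 ≅ Z,  H_1 ≅ Z^2,  H_2 ≅ Z.

We work with the vertex ordering v_0 < v_1 < v_2 < v_3 < v_4 < v_5 < v_6. The simplices of K, each written with vertices in increasing order, are:

  0-simplices (7): [v_0], [v_1], [v_2], [v_3], [v_4], [v_5], [v_6]
  1-simplices (21): (21 of them)
  2-simplices (14): (14 of them)

so the chain groups are C_0 ≅ Z^7, C_1 ≅ Z^21, C_2 ≅ Z^14.

Boundary ∂_1: C_1 → C_0 is given by ∂[p,q] = [q] − [p]. For instance
  ∂[v_0,v_6] = [v_6] − [v_0].
This gives a 7×21 integer matrix of rank 6; reducing to Smith normal form yields diagonal entries (1,1,1,1,1,1).

∂_2: C_2 → C_1 maps a triangle to the signed sum of its edges. For instance
  ∂[v_0,v_3,v_4] = [v_3,v_4] − [v_0,v_4] + [v_0,v_3],
  ∂[v_0,v_5,v_6] = [v_5,v_6] − [v_0,v_6] + [v_0,v_5].
The 21×14 boundary matrix has rank 13 and Smith normal form diag(1,1,1,1,1,1,1,1,1,1,1,1,1).

From H_k ≅ ker(∂_k) / im(∂_{k+1}) we obtain:

  H_0: rank C_0 − rank ∂_1 = 7 − 6 = 1, and the invariant factors of ∂_1 are all 1, so H_0 ≅ Z.
  H_1: rank ker ∂_1 − rank ∂_2 = (21 − 6) − 13 = 2, and the invariant factors of ∂_2 are all 1, so H_1 ≅ Z^2.
  H_2: rank ker ∂_2 − rank ∂_3 = (14 − 13) − 0 = 1, and there is no ∂_3, so H_2 ≅ Z.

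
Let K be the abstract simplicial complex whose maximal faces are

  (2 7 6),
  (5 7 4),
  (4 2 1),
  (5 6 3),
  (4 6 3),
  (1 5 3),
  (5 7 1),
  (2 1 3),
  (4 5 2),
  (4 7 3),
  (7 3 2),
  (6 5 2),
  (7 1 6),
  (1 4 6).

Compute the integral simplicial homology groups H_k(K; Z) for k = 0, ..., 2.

K has 7 vertices, 21 edges, 14 triangles.
rank ∂_0 = 0, rank ∂_1 = 6 ⇒ b_0 = 7 − 0 − 6 = 1; all invariant factors of ∂_1 are 1 so no torsion. So H_0 ≅ Z.
rank ∂_1 = 6, rank ∂_2 = 13 ⇒ b_1 = 21 − 6 − 13 = 2; all invariant factors of ∂_2 are 1 so no torsion. So H_1 ≅ Z^2.
rank ∂_2 = 13, rank ∂_3 = 0 ⇒ b_2 = 14 − 13 − 0 = 1. So H_2 ≅ Z.

H_0 ≅ Z,  H_1 ≅ Z^2,  H_2 ≅ Z.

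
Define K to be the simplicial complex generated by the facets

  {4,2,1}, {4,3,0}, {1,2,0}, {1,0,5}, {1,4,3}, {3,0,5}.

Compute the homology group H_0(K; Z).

Take the total order 0 < 1 < 2 < 3 < 4 < 5 on the vertex set. Then K (dimension 2) consists of the simplices:

  0-simplices (6): [0], [1], [2], [3], [4], [5]
  1-simplices (12): [0,1], [0,2], [0,3], [0,4], [0,5], [1,2], [1,3], [1,4], [1,5], [2,4], [3,4], [3,5]
  2-simplices (6): [0,1,2], [0,1,5], [0,3,4], [0,3,5], [1,2,4], [1,3,4]

giving chain groups C_0 ≅ Z^6, C_1 ≅ Z^12, C_2 ≅ Z^6.

The boundary map ∂_1: C_1 → C_0 is given by ∂[p,q] = [q] − [p].
As a 6×12 matrix over Z this has rank 5, with invariant factors (1,1,1,1,1).

Boundary ∂_2: C_2 → C_1 sends each 2-simplex [p,q,r] to [q,r] − [p,r] + [p,q]. For instance
  ∂[0,1,5] = [1,5] − [0,5] + [0,1],
  ∂[1,3,4] = [3,4] − [1,4] + [1,3].
This gives a 12×6 integer matrix of rank 6; reducing to Smith normal form yields diagonal entries (1,1,1,1,1,1).

From H_k ≅ ker(∂_k) / im(∂_{k+1}) we obtain:

  H_0: rank C_0 − rank ∂_1 = 6 − 5 = 1, and the invariant factors of ∂_1 are all 1, so H_0 ≅ Z.

H_0 ≅ Z.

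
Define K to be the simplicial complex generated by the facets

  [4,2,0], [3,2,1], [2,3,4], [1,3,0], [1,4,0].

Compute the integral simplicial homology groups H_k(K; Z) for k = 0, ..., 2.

Take the total order 0 < 1 < 2 < 3 < 4 on the vertex set. Then K (dimension 2) consists of the simplices:

  0-simplices (5): [0], [1], [2], [3], [4]
  1-simplices (10): [0,1], [0,2], [0,3], [0,4], [1,2], [1,3], [1,4], [2,3], [2,4], [3,4]
  2-simplices (5): [0,1,3], [0,1,4], [0,2,4], [1,2,3], [2,3,4]

Hence C_0 ≅ Z^5, C_1 ≅ Z^10, C_2 ≅ Z^5.

The boundary map ∂_1: C_1 → C_0 sends each edge [p,q] (with p < q) to q − p. For instance
  ∂[1,2] = [2] − [1].
As a 5×10 matrix over Z this has rank 4, with invariant factors (1,1,1,1).

∂_2: C_2 → C_1 acts by ∂[p,q,r] = [q,r] − [p,r] + [p,q]. For instance
  ∂[0,1,3] = [1,3] − [0,3] + [0,1],
  ∂[2,3,4] = [3,4] − [2,4] + [2,3].
As a 10×5 matrix over Z this has rank 5, with invariant factors (1,1,1,1,1).

Reading off H_k = ker ∂_k / im ∂_{k+1}:

  H_0: rank C_0 − rank ∂_1 = 5 − 4 = 1, and the invariant factors of ∂_1 are all 1, so H_0 ≅ Z.
  H_1: rank ker ∂_1 − rank ∂_2 = (10 − 4) − 5 = 1, and the invariant factors of ∂_2 are all 1, so H_1 ≅ Z.
  H_2: rank ker ∂_2 − rank ∂_3 = (5 − 5) − 0 = 0, and there is no ∂_3, so H_2 ≅ 0.

(K is a triangulation of the Möbius band.)

H_0 ≅ Z,  H_1 ≅ Z,  H_2 = 0.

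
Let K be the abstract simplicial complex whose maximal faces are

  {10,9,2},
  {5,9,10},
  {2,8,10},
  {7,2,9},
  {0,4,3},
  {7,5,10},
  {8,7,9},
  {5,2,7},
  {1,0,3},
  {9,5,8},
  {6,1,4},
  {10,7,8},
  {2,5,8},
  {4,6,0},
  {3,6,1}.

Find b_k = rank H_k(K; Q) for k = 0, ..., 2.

Take the total order 0 < 1 < 2 < 3 < 4 < 5 < 6 < 7 < 8 < 9 < 10 on the vertex set. Then K (dimension 2) consists of the simplices:

  0-simplices (11): [0], [1], [2], [3], [4], [5], [6], [7], [8], [9], [10]
  1-simplices (25): (25 of them)
  2-simplices (15): [0,1,3], [0,3,4], [0,4,6], [1,3,6], [1,4,6], [2,5,7], [2,5,8], [2,7,9], [2,8,10], [2,9,10], [5,7,10], [5,8,9], [5,9,10], [7,8,9], [7,8,10]

Hence C_0 ≅ Z^11, C_1 ≅ Z^25, C_2 ≅ Z^15.

The boundary map ∂_1: C_1 → C_0 maps an edge to its endpoints' difference, ∂[p,q] = q − p.
The 11×25 boundary matrix has rank 9 and Smith normal form diag(1,1,1,1,1,1,1,1,1).

∂_2: C_2 → C_1 acts by ∂[p,q,r] = [q,r] − [p,r] + [p,q]. For instance
  ∂[0,3,4] = [3,4] − [0,4] + [0,3],
  ∂[2,9,10] = [9,10] − [2,10] + [2,9].
As a 25×15 matrix over Z this has rank 15, with invariant factors (1,1,1,1,1,1,1,1,1,1,1,1,1,1,2).

Reading off H_k = ker ∂_k / im ∂_{k+1}:

  H_0: rank C_0 − rank ∂_1 = 11 − 9 = 2, and the invariant factors of ∂_1 are all 1, so H_0 ≅ Z^2.
  H_1: rank ker ∂_1 − rank ∂_2 = (25 − 9) − 15 = 1, and ∂_2 has invariant factor 2 > 1, so H_1 ≅ Z ⊕ Z/2.
  H_2: rank ker ∂_2 − rank ∂_3 = (15 − 15) − 0 = 0, and there is no ∂_3, so H_2 ≅ 0.

(K is a triangulation of the disjoint union of the real projective plane RP^2 and the Möbius band.)

Hence the Betti numbers are b_0 = 2, b_1 = 1, b_2 = 0.

b_0 = 2, b_1 = 1, b_2 = 0.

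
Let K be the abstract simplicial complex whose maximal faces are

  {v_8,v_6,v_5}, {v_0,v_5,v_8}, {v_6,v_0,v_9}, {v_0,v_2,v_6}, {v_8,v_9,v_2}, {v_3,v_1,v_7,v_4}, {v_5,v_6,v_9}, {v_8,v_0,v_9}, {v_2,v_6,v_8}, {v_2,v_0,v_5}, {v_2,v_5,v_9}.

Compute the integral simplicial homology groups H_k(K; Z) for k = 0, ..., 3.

We work with the vertex ordering v_0 < v_1 < v_2 < v_3 < v_4 < v_5 < v_6 < v_7 < v_8 < v_9. The simplices of K, each written with vertices in increasing order, are:

  0-simplices (10): [v_0], [v_1], [v_2], [v_3], [v_4], [v_5], [v_6], [v_7], [v_8], [v_9]
  1-simplices (21): (21 of them)
  2-simplices (14): (14 of them)
  3-simplices (1): [v_1,v_3,v_4,v_7]

Hence C_0 ≅ Z^10, C_1 ≅ Z^21, C_2 ≅ Z^14, C_3 ≅ Z^1.

∂_1: C_1 → C_0 sends each edge [p,q] (with p < q) to q − p.
The resulting 10×21 matrix has rank 8, and its Smith normal form has invariant factors (1,1,1,1,1,1,1,1).

Boundary ∂_2: C_2 → C_1 acts by ∂[p,q,r] = [q,r] − [p,r] + [p,q]. For instance
  ∂[v_2,v_5,v_9] = [v_5,v_9] − [v_2,v_9] + [v_2,v_5],
  ∂[v_3,v_4,v_7] = [v_4,v_7] − [v_3,v_7] + [v_3,v_4].
As a 21×14 matrix over Z this has rank 13, with invariant factors (1,1,1,1,1,1,1,1,1,1,1,1,2).

∂_3: C_3 → C_2 sends each 3-simplex σ to the alternating sum Σ_i (−1)^i (σ with its i-th vertex removed). For instance
  ∂[v_1,v_3,v_4,v_7] = [v_3,v_4,v_7] − [v_1,v_4,v_7] + [v_1,v_3,v_7] − [v_1,v_3,v_4].
As a 14×1 matrix over Z this has rank 1, with invariant factors (1).

From H_k ≅ ker(∂_k) / im(∂_{k+1}) we obtain:

  H_0: rank C_0 − rank ∂_1 = 10 − 8 = 2, and the invariant factors of ∂_1 are all 1, so H_0 = Z^2.
  H_1: rank ker ∂_1 − rank ∂_2 = (21 − 8) − 13 = 0, and ∂_2 has invariant factor 2 > 1, so H_1 = Z/2.
  H_2: rank ker ∂_2 − rank ∂_3 = (14 − 13) − 1 = 0, and the invariant factors of ∂_3 are all 1, so H_2 = 0.
  H_3: rank ker ∂_3 − rank ∂_4 = (1 − 1) − 0 = 0, and there is no ∂_4, so H_3 = 0.

H_0 ≅ Z^2,  H_1 ≅ Z/2,  H_2 = 0,  H_3 = 0.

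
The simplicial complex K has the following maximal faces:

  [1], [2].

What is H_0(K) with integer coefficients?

Order the vertices as 1 < 2. Listing each simplex with vertices in this order, K has dimension 0 with simplices:

  0-simplices (2): [1], [2]

so the chain groups are C_0 ≅ Z^2.

Computing H_k = (kernel of ∂_k) / (image of ∂_{k+1}):

  H_0: rank C_0 − rank ∂_1 = 2 − 0 = 2, and there is no ∂_1, so H_0 = Z^2.

(K is a triangulation of a set of 2 points.)

H_0 = Z^2.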